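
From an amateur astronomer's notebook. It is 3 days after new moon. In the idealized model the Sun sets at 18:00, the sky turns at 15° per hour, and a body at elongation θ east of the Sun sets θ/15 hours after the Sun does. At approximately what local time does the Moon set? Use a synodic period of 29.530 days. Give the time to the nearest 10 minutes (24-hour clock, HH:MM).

Elongation θ = 360° × 3/29.530 ≈ 36.6°.
At 15° of sky rotation per hour, 36.6° corresponds to a 2.44 h lag.
18:00 + 2.438 h ≈ 20:26 → 20:30 to the nearest ten minutes.

20:30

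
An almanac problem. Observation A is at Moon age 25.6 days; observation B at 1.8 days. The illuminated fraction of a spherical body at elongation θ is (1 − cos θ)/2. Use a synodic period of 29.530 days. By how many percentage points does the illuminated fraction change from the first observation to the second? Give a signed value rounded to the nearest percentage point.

-13 percentage points

θ₁ = 360° × 25.6/29.530 = 312.1°, f₁ = (1 − cos θ₁)/2 = 0.165.
θ₂ = 360° × 1.8/29.530 = 21.9°, f₂ = (1 − cos θ₂)/2 = 0.036.
Change = f₂ − f₁ = -0.129 → -13 percentage points.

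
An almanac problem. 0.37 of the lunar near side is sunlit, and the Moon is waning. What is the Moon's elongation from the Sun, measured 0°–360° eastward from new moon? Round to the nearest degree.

285°

From f = (1 − cos θ)/2: cos θ = 1 − 2×0.37 = 0.260; arccos → 74.9°.
Waning ⇒ past full, so θ = 360° − 74.9° = 285.1°.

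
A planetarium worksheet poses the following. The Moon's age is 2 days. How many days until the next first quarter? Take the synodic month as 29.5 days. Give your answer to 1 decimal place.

5.4 days

First quarter occurs at elongation 90°, i.e. at age 29.5 × 90/360 = 7.375 d.
So 5.375 days remain (7.375 − 2).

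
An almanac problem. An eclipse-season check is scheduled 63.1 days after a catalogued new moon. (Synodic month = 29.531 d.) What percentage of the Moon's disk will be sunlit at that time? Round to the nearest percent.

17%

63.1 d spans 2 complete synodic months (2 × 29.531 = 59.06 d) plus 4.04 d.
Phase angle: θ = 360°·(4.04 d)/(29.531 d) = 49.2°.
With cos θ = 0.653, the lit fraction is (1 − 0.653)/2 ≈ 0.173, so 17%.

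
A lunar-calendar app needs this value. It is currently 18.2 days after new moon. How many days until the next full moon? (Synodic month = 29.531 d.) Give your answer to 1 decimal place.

Full moon occurs at elongation 180°, i.e. at age 29.531 × 180/360 = 14.765 d.
Already past this cycle's full moon; the next is at 14.765 + 29.531 = 44.296 d, so 44.296 − 18.2 = 26.096 days.

26.1 days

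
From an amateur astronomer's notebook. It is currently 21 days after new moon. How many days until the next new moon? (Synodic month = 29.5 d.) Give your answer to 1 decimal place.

One full lunation from the last new moon is 29.5 d; remaining = 29.5 − 21 = 8.500 d.

8.5 days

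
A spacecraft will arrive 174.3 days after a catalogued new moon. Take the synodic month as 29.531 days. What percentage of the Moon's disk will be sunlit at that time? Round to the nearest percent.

174.3/29.531 = 5.902 lunations, so 5 complete cycles and 26.65 d into the next.
The Moon has covered 26.65/29.531 of its cycle, so θ ≈ 360° × 26.65/29.531 = 324.8°.
With cos θ = 0.817, the lit fraction is (1 − 0.817)/2 ≈ 0.091, so 9%.

9%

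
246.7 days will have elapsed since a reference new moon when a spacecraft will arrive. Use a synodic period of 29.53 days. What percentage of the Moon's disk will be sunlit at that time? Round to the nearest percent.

246.7/29.53 = 8.354 lunations, so 8 complete cycles and 10.46 d into the next.
Elongation θ = 360° × 10.46/29.53 ≈ 127.5°.
cos 127.5° = (-0.609), so f = (1 − (-0.609))/2 = 0.805, so 80%.

80%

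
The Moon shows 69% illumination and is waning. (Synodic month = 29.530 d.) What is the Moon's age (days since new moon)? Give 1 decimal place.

From f = (1 − cos θ)/2: cos θ = 1 − 2×0.69 = -0.380; arccos → 112.3°.
A waning Moon lies in 180°–360°, so θ = 360° − 112.3° = 247.7°.
At 360°/29.530 d per day, 247.7° corresponds to 20.32 days.

20.3 days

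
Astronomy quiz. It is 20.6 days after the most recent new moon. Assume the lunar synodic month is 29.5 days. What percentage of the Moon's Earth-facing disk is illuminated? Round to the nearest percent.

Phase angle: θ = 360°·(20.6 d)/(29.5 d) = 251.4°.
cos 251.4° = (-0.319), so f = (1 − (-0.319))/2 = 0.660, so 66%.

66%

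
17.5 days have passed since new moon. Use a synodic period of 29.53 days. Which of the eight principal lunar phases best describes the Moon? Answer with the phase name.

waning gibbous

θ ≈ 360° × 17.5/29.53 = 213°, which falls in the waning gibbous sector.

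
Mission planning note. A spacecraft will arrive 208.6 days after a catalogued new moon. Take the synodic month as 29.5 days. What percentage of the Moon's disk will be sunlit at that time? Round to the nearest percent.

208.6/29.5 = 7.071 lunations, so 7 complete cycles and 2.10 d into the next.
Elongation θ = 360° × 2.10/29.5 ≈ 25.6°.
cos 25.6° = 0.902, so f = (1 − 0.902)/2 = 0.049, so 5%.

5%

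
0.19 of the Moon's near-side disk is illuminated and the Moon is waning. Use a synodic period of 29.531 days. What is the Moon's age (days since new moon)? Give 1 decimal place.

Invert f = (1 − cos θ)/2 to get cos θ = 1 − 2(0.19) = 0.620, hence θ₀ = arccos 0.620 = 51.7°.
A waning Moon lies in 180°–360°, so θ = 360° − 51.7° = 308.3°.
Age = 29.531 × 308.3°/360° ≈ 25.29 days.

25.3 days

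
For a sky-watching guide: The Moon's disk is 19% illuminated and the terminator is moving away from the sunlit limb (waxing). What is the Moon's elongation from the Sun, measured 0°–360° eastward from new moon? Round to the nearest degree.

From f = (1 − cos θ)/2: cos θ = 1 − 2×0.19 = 0.620; arccos → 51.7°.
Before full moon the principal value applies: θ = 51.7°.

52°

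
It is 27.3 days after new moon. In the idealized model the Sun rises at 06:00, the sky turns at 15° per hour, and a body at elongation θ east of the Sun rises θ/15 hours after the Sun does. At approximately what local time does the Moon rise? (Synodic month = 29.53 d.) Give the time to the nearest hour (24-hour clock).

04:00

Elongation θ = 360° × 27.3/29.53 ≈ 332.8°.
At 15° of sky rotation per hour, 332.8° corresponds to a 22.19 h lag.
06:00 + 22.19 h ≈ 04:11 → 04:00 to the nearest hour.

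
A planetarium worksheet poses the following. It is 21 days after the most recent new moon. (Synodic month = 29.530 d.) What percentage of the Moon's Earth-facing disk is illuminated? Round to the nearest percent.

62%

Elongation θ = 360° × 21/29.530 ≈ 256.0°.
cos 256.0° = (-0.242), so f = (1 − (-0.242))/2 = 0.621, so 62%.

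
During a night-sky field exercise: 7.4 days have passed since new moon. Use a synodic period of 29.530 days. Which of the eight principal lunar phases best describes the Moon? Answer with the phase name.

first quarter

At 7.4/29.530 of the cycle, θ ≈ 90° — the first quarter range.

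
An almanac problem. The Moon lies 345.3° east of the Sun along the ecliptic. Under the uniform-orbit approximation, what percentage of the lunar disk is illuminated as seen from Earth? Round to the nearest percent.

cos 345.3° = 0.967, so f = (1 − 0.967)/2 = 0.016, i.e. 2%.

2%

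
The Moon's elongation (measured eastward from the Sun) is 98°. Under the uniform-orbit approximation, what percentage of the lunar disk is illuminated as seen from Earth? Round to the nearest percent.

cos 98° = (-0.139), so f = (1 − (-0.139))/2 = 0.570, i.e. 57%.

57%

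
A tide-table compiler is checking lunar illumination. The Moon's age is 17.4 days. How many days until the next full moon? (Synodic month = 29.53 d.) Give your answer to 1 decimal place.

Full moon occurs at elongation 180°, i.e. at age 29.53 × 180/360 = 14.765 d.
This lunation's full moon (14.765 d) has passed, so add one period: 44.295 − 17.4 = 26.895 days.

26.9 days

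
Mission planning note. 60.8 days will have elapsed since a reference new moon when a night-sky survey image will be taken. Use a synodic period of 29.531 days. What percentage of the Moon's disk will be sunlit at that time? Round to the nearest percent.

Reduce mod P: 60.8 − 2×29.531 = 1.74 d into the current lunation.
The Moon has covered 1.74/29.531 of its cycle, so θ ≈ 360° × 1.74/29.531 = 21.2°.
With cos θ = 0.932, the lit fraction is (1 − 0.932)/2 ≈ 0.034, so 3%.

3%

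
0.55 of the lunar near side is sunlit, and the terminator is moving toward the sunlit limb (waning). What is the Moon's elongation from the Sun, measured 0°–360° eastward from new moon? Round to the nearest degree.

Invert f = (1 − cos θ)/2 to get cos θ = 1 − 2(0.55) = -0.100, hence θ₀ = arccos -0.100 = 95.7°.
Waning ⇒ past full, so θ = 360° − 95.7° = 264.3°.

264°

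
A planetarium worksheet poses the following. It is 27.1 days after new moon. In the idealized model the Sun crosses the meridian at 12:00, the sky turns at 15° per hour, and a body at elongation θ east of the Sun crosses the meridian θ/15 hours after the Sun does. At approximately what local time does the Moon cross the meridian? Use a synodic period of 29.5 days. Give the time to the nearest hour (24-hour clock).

Phase angle: θ = 360°·(27.1 d)/(29.5 d) = 330.7°.
Delay after the Sun = 330.7° / (15°/h) ≈ 22.05 h.
12:00 + 22.05 h ≈ 10:03 → 10:00 to the nearest hour.

10:00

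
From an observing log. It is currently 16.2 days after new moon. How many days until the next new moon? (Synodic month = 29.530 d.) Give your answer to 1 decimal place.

13.3 days

One full lunation from the last new moon is 29.530 d; remaining = 29.530 − 16.2 = 13.330 d.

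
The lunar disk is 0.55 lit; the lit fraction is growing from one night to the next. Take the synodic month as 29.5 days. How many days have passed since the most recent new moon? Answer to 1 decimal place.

From f = (1 − cos θ)/2: cos θ = 1 − 2×0.55 = -0.100; arccos → 95.7°.
Waxing ⇒ before full, so θ = 95.7°.
Age = 29.5 × 95.7°/360° ≈ 7.85 days.

7.8 days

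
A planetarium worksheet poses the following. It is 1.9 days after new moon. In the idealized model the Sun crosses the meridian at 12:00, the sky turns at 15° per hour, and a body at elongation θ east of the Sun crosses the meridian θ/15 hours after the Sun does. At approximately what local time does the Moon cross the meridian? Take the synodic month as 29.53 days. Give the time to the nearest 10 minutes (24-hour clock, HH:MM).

13:30

The Moon has covered 1.9/29.53 of its cycle, so θ ≈ 360° × 1.9/29.53 = 23.2°.
At 15° of sky rotation per hour, 23.2° corresponds to a 1.54 h lag.
12:00 + 1.544 h ≈ 13:33 → 13:30 to the nearest ten minutes.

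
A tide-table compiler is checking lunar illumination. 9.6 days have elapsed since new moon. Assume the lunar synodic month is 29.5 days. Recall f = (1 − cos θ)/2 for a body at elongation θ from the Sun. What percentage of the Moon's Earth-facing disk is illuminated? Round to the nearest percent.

73%

Elongation θ = 360° × 9.6/29.5 ≈ 117.2°.
Illuminated fraction = (1 − cos 117.2°)/2 = (1 − (-0.456))/2 ≈ 0.728, so 73%.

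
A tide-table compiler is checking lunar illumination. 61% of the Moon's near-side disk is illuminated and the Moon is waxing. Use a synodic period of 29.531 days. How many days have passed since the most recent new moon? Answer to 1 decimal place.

Invert f = (1 − cos θ)/2 to get cos θ = 1 − 2(0.61) = -0.220, hence θ₀ = arccos -0.220 = 102.7°.
Before full moon the principal value applies: θ = 102.7°.
Age = 29.531 × 102.7°/360° ≈ 8.43 days.

8.4 days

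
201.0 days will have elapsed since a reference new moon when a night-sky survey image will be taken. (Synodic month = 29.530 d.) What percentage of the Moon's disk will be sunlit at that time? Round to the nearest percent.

201.0 d spans 6 complete synodic months (6 × 29.530 = 177.18 d) plus 23.82 d.
Phase angle: θ = 360°·(23.82 d)/(29.530 d) = 290.4°.
cos 290.4° = 0.348, so f = (1 − 0.348)/2 = 0.326, so 33%.

33%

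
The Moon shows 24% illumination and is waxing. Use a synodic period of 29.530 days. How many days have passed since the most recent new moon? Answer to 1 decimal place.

4.8 days

Invert f = (1 − cos θ)/2 to get cos θ = 1 − 2(0.24) = 0.520, hence θ₀ = arccos 0.520 = 58.7°.
Before full moon the principal value applies: θ = 58.7°.
Age = 29.530 × 58.7°/360° ≈ 4.81 days.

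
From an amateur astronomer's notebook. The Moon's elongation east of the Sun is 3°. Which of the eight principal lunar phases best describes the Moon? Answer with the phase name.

3° lies in the new moon sector of the 8-phase cycle.

new moon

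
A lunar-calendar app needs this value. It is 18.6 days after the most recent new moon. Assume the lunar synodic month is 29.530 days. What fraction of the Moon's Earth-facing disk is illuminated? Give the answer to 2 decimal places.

Elongation θ = 360° × 18.6/29.530 ≈ 226.8°.
Illuminated fraction = (1 − cos 226.8°)/2 = (1 − (-0.685))/2 ≈ 0.843.

0.84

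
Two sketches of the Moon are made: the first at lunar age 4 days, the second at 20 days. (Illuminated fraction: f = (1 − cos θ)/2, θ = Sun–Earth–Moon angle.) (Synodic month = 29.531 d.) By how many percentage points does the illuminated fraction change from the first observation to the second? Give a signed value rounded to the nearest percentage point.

First observation: θ = 360°·4/29.531 = 48.8°, so f = 0.170.
Second observation: θ = 243.8°, f = 0.721.
Δf = 0.721 − 0.170 = +0.550, i.e. +55 pp.

+55 percentage points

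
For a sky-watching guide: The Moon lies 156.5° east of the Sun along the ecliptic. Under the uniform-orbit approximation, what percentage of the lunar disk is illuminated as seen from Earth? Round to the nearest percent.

cos 156.5° = (-0.917), so f = (1 − (-0.917))/2 = 0.959, i.e. 96%.

96%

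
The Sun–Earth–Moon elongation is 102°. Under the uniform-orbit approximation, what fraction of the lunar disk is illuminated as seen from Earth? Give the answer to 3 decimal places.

0.604

cos 102° = (-0.208), so f = (1 − (-0.208))/2 = 0.604.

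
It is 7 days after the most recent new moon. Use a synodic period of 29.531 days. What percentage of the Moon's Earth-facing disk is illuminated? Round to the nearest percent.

46%

Phase angle: θ = 360°·(7 d)/(29.531 d) = 85.3°.
With cos θ = 0.081, the lit fraction is (1 − 0.081)/2 ≈ 0.459, so 46%.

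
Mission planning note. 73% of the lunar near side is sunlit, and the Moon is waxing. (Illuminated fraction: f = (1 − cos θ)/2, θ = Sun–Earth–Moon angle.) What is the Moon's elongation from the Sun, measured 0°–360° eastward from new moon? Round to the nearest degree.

From f = (1 − cos θ)/2: cos θ = 1 − 2×0.73 = -0.460; arccos → 117.4°.
Before full moon the principal value applies: θ = 117.4°.

117°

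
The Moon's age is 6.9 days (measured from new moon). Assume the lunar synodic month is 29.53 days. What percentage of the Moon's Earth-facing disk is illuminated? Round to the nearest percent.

The Moon has covered 6.9/29.53 of its cycle, so θ ≈ 360° × 6.9/29.53 = 84.1°.
With cos θ = 0.102, the lit fraction is (1 − 0.102)/2 ≈ 0.449, so 45%.

45%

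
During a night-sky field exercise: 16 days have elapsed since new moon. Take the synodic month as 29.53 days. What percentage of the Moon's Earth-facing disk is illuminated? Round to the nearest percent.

98%

Elongation θ = 360° × 16/29.53 ≈ 195.1°.
cos 195.1° = (-0.966), so f = (1 − (-0.966))/2 = 0.983, so 98%.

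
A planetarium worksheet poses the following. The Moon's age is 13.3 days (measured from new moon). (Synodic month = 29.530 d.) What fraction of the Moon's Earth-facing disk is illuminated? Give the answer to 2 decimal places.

0.98

Elongation θ = 360° × 13.3/29.530 ≈ 162.1°.
cos 162.1° = (-0.952), so f = (1 − (-0.952))/2 = 0.976.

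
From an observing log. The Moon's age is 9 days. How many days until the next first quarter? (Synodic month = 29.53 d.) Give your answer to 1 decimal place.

27.9 days

First quarter is 0.25 of the way through the cycle: age 0.25 × 29.53 = 7.383 d.
This lunation's first quarter (7.383 d) has passed, so add one period: 36.913 − 9 = 27.913 days.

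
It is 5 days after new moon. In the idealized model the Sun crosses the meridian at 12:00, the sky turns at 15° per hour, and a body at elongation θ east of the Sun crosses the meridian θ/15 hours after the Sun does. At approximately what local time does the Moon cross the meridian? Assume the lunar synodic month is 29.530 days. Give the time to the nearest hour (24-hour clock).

16:00

The Moon has covered 5/29.530 of its cycle, so θ ≈ 360° × 5/29.530 = 61.0°.
Delay after the Sun = 61.0° / (15°/h) ≈ 4.06 h.
12:00 + 4.06 h ≈ 16:04 → 16:00 to the nearest hour.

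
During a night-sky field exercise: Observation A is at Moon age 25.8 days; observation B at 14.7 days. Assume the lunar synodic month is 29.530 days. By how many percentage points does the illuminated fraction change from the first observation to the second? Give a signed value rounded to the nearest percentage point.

First observation: θ = 360°·25.8/29.530 = 314.5°, so f = 0.149.
Second observation: θ = 179.2°, f = 1.000.
Δf = 1.000 − 0.149 = +0.851, i.e. +85 pp.

+85 percentage points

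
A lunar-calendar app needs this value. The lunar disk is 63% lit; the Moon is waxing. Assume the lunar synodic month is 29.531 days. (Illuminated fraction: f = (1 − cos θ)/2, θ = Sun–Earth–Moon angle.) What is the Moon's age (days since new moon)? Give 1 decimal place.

8.6 days

cos θ = 1 − 2f = -0.260, giving a principal value of 105.1°.
The Moon is waxing (0°–180°), so θ = 105.1° directly.
Age = 29.531 × 105.1°/360° ≈ 8.62 days.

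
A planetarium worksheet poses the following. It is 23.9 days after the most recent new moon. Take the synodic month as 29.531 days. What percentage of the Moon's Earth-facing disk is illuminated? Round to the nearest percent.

The Moon has covered 23.9/29.531 of its cycle, so θ ≈ 360° × 23.9/29.531 = 291.4°.
cos 291.4° = 0.364, so f = (1 − 0.364)/2 = 0.318, so 32%.

32%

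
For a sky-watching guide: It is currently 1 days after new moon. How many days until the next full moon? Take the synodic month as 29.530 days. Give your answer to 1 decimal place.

Full moon is 0.5 of the way through the cycle: age 0.5 × 29.530 = 14.765 d.
So 13.765 days remain (14.765 − 1).

13.8 days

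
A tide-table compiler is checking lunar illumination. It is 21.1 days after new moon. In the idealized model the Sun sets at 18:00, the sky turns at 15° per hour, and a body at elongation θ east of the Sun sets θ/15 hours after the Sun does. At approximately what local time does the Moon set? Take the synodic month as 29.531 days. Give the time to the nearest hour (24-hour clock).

Elongation θ = 360° × 21.1/29.531 ≈ 257.2°.
Delay after the Sun = 257.2° / (15°/h) ≈ 17.15 h.
18:00 + 17.15 h ≈ 11:09 → 11:00 to the nearest hour.

11:00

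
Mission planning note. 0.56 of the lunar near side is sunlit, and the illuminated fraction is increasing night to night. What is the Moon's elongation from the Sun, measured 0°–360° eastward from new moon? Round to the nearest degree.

97°

cos θ = 1 − 2f = -0.120, giving a principal value of 96.9°.
Before full moon the principal value applies: θ = 96.9°.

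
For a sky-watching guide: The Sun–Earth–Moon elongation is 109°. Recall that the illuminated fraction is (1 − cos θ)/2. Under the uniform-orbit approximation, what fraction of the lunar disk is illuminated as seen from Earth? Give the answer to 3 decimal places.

0.663

Half-versine of 109°: (1 − (-0.326))/2 = 0.663.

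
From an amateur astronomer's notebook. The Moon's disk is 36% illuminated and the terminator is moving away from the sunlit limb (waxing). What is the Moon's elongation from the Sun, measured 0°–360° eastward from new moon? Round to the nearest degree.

74°

cos θ = 1 − 2f = 0.280, giving a principal value of 73.7°.
Before full moon the principal value applies: θ = 73.7°.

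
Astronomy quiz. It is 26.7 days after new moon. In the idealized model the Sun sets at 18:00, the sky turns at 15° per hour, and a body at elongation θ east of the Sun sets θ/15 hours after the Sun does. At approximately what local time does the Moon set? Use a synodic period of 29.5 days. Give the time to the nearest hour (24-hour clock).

16:00

Elongation θ = 360° × 26.7/29.5 ≈ 325.8°.
Delay after the Sun = 325.8° / (15°/h) ≈ 21.72 h.
18:00 + 21.72 h ≈ 15:43 → 16:00 to the nearest hour.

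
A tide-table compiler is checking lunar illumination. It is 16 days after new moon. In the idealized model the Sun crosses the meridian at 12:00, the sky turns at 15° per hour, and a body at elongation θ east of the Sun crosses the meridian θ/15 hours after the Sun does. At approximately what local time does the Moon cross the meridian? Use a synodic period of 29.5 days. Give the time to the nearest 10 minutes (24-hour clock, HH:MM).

01:00

Phase angle: θ = 360°·(16 d)/(29.5 d) = 195.3°.
Delay after the Sun = 195.3° / (15°/h) ≈ 13.02 h.
12:00 + 13.017 h ≈ 01:01 → 01:00 to the nearest ten minutes.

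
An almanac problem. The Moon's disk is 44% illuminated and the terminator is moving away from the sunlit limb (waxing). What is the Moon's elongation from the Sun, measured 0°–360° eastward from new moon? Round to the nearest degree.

cos θ = 1 − 2f = 0.120, giving a principal value of 83.1°.
Waxing ⇒ before full, so θ = 83.1°.

83°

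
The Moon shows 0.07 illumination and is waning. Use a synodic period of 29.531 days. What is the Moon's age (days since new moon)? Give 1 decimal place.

cos θ = 1 − 2f = 0.860, giving a principal value of 30.7°.
A waning Moon lies in 180°–360°, so θ = 360° − 30.7° = 329.3°.
That fraction of the synodic month is 329.3/360 × 29.531 d ≈ 27.01 d.

27.0 days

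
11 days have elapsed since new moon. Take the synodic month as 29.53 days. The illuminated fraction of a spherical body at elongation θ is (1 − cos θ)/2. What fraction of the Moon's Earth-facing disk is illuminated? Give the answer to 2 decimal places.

Elongation θ = 360° × 11/29.53 ≈ 134.1°.
cos 134.1° = (-0.696), so f = (1 − (-0.696))/2 = 0.848.

0.85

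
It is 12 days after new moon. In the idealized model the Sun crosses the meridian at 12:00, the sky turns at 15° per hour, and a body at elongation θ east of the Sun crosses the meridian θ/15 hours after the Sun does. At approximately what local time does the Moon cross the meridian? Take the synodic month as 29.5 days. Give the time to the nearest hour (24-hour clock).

The Moon has covered 12/29.5 of its cycle, so θ ≈ 360° × 12/29.5 = 146.4°.
The Moon trails the Sun by θ/15 = 146.4/15 ≈ 9.76 hours.
12:00 + 9.76 h ≈ 21:46 → 22:00 to the nearest hour.

22:00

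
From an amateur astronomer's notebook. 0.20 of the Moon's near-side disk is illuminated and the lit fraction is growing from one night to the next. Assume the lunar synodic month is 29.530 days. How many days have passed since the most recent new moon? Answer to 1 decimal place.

cos θ = 1 − 2f = 0.600, giving a principal value of 53.1°.
Before full moon the principal value applies: θ = 53.1°.
At 360°/29.530 d per day, 53.1° corresponds to 4.36 days.

4.4 days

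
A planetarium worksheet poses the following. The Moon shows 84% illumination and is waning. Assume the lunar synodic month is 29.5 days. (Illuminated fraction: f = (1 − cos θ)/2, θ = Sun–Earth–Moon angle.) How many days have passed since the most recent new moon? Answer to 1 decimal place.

cos θ = 1 − 2f = -0.680, giving a principal value of 132.8°.
Waning ⇒ past full, so θ = 360° − 132.8° = 227.2°.
Age = 29.5 × 227.2°/360° ≈ 18.61 days.

18.6 days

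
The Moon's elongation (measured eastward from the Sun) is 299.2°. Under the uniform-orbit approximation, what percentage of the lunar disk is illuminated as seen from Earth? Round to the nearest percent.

f = (1 − cos 299.2°)/2 = (1 − 0.488)/2 ≈ 0.256, i.e. 26%.

26%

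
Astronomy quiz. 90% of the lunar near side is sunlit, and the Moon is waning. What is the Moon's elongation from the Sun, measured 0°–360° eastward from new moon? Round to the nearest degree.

217°

Invert f = (1 − cos θ)/2 to get cos θ = 1 − 2(0.90) = -0.800, hence θ₀ = arccos -0.800 = 143.1°.
Since the Moon is past full (waning), take the reflex angle: θ = 360° − 143.1° = 216.9°.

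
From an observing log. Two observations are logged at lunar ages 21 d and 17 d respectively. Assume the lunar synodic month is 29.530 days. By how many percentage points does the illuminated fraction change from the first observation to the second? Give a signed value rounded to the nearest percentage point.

+32 percentage points

θ₁ = 360° × 21/29.530 = 256.0°, f₁ = (1 − cos θ₁)/2 = 0.621.
θ₂ = 360° × 17/29.530 = 207.2°, f₂ = (1 − cos θ₂)/2 = 0.945.
Change = f₂ − f₁ = +0.324 → +32 percentage points.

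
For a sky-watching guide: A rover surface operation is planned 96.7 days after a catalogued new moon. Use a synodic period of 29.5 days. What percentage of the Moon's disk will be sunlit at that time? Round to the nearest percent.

96.7/29.5 = 3.278 lunations, so 3 complete cycles and 8.20 d into the next.
Elongation θ = 360° × 8.20/29.5 ≈ 100.1°.
cos 100.1° = (-0.175), so f = (1 − (-0.175))/2 = 0.587, so 59%.

59%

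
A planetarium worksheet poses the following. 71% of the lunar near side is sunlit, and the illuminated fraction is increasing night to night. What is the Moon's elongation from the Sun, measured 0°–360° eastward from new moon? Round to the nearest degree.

Invert f = (1 − cos θ)/2 to get cos θ = 1 − 2(0.71) = -0.420, hence θ₀ = arccos -0.420 = 114.8°.
The Moon is waxing (0°–180°), so θ = 114.8° directly.

115°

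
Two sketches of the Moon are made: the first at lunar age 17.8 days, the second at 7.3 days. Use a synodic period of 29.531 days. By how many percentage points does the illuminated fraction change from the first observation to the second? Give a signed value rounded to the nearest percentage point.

-41 pp

First observation: θ = 360°·17.8/29.531 = 217.0°, so f = 0.899.
Second observation: θ = 89.0°, f = 0.491.
Δf = 0.491 − 0.899 = -0.408, i.e. -41 pp.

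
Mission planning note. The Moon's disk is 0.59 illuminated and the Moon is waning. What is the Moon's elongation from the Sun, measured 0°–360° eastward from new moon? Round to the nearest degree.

Invert f = (1 − cos θ)/2 to get cos θ = 1 − 2(0.59) = -0.180, hence θ₀ = arccos -0.180 = 100.4°.
Since the Moon is past full (waning), take the reflex angle: θ = 360° − 100.4° = 259.6°.

260°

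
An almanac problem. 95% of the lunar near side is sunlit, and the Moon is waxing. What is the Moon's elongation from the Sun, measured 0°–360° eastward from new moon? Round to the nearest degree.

154°

From f = (1 − cos θ)/2: cos θ = 1 − 2×0.95 = -0.900; arccos → 154.2°.
Waxing ⇒ before full, so θ = 154.2°.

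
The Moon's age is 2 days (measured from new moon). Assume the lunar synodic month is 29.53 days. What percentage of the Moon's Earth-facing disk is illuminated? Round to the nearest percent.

4%

Phase angle: θ = 360°·(2 d)/(29.53 d) = 24.4°.
Illuminated fraction = (1 − cos 24.4°)/2 = (1 − 0.911)/2 ≈ 0.045, so 4%.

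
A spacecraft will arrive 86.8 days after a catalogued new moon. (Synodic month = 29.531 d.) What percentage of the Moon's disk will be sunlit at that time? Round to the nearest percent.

4%

86.8/29.531 = 2.939 lunations, so 2 complete cycles and 27.74 d into the next.
Phase angle: θ = 360°·(27.74 d)/(29.531 d) = 338.1°.
With cos θ = 0.928, the lit fraction is (1 − 0.928)/2 ≈ 0.036, so 4%.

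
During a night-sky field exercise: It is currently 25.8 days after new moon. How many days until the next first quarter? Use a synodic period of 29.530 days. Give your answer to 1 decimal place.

11.1 days

First quarter occurs at elongation 90°, i.e. at age 29.530 × 90/360 = 7.383 d.
This lunation's first quarter (7.383 d) has passed, so add one period: 36.913 − 25.8 = 11.113 days.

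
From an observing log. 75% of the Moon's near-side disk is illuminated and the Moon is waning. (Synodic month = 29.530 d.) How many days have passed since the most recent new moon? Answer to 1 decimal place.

19.7 days

From f = (1 − cos θ)/2: cos θ = 1 − 2×0.75 = -0.500; arccos → 120.0°.
A waning Moon lies in 180°–360°, so θ = 360° − 120.0° = 240.0°.
That fraction of the synodic month is 240.0/360 × 29.530 d ≈ 19.69 d.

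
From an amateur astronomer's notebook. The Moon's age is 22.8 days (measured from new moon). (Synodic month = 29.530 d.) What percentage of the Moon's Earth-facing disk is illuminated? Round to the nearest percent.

43%

Phase angle: θ = 360°·(22.8 d)/(29.530 d) = 278.0°.
With cos θ = 0.138, the lit fraction is (1 − 0.138)/2 ≈ 0.431, so 43%.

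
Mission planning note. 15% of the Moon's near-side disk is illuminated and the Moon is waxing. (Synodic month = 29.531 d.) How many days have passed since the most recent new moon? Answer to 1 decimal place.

3.7 days

cos θ = 1 − 2f = 0.700, giving a principal value of 45.6°.
The Moon is waxing (0°–180°), so θ = 45.6° directly.
At 360°/29.531 d per day, 45.6° corresponds to 3.74 days.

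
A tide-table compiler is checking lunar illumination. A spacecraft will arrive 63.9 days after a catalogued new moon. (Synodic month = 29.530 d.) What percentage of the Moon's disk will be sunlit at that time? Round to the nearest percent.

63.9/29.530 = 2.164 lunations, so 2 complete cycles and 4.84 d into the next.
Phase angle: θ = 360°·(4.84 d)/(29.530 d) = 59.0°.
cos 59.0° = 0.515, so f = (1 − 0.515)/2 = 0.243, so 24%.

24%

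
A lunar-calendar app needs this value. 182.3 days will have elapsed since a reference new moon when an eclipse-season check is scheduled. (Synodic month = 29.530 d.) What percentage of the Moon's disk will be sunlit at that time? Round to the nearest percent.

27%

182.3/29.530 = 6.173 lunations, so 6 complete cycles and 5.12 d into the next.
Phase angle: θ = 360°·(5.12 d)/(29.530 d) = 62.4°.
cos 62.4° = 0.463, so f = (1 − 0.463)/2 = 0.268, so 27%.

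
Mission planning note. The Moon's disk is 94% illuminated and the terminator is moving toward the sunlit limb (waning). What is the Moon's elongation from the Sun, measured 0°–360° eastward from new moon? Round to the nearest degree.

208°

From f = (1 − cos θ)/2: cos θ = 1 − 2×0.94 = -0.880; arccos → 151.6°.
Since the Moon is past full (waning), take the reflex angle: θ = 360° − 151.6° = 208.4°.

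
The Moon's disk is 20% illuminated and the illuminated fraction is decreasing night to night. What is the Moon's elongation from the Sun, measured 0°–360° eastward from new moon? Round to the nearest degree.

From f = (1 − cos θ)/2: cos θ = 1 − 2×0.20 = 0.600; arccos → 53.1°.
A waning Moon lies in 180°–360°, so θ = 360° − 53.1° = 306.9°.

307°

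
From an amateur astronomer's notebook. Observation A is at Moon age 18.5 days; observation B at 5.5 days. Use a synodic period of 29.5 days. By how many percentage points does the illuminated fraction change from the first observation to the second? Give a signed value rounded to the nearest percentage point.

-54 percentage points

θ₁ = 360° × 18.5/29.5 = 225.8°, f₁ = (1 − cos θ₁)/2 = 0.849.
θ₂ = 360° × 5.5/29.5 = 67.1°, f₂ = (1 − cos θ₂)/2 = 0.306.
Change = f₂ − f₁ = -0.543 → -54 percentage points.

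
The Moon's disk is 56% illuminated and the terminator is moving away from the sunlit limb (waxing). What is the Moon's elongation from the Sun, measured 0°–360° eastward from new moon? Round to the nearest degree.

97°

cos θ = 1 − 2f = -0.120, giving a principal value of 96.9°.
Waxing ⇒ before full, so θ = 96.9°.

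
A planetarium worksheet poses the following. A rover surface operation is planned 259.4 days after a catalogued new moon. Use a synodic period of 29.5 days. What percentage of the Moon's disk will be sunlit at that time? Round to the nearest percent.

Reduce mod P: 259.4 − 8×29.5 = 23.40 d into the current lunation.
The Moon has covered 23.40/29.5 of its cycle, so θ ≈ 360° × 23.40/29.5 = 285.6°.
cos 285.6° = 0.268, so f = (1 − 0.268)/2 = 0.366, so 37%.

37%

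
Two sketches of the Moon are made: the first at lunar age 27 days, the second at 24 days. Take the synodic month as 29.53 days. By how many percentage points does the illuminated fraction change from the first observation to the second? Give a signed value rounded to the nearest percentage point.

+24 pp

First observation: θ = 360°·27/29.53 = 329.2°, so f = 0.071.
Second observation: θ = 292.6°, f = 0.308.
Δf = 0.308 − 0.071 = +0.237, i.e. +24 pp.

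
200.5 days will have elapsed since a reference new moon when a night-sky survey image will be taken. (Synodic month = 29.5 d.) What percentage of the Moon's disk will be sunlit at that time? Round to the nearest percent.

36%

200.5/29.5 = 6.797 lunations, so 6 complete cycles and 23.50 d into the next.
Phase angle: θ = 360°·(23.50 d)/(29.5 d) = 286.8°.
With cos θ = 0.289, the lit fraction is (1 − 0.289)/2 ≈ 0.356, so 36%.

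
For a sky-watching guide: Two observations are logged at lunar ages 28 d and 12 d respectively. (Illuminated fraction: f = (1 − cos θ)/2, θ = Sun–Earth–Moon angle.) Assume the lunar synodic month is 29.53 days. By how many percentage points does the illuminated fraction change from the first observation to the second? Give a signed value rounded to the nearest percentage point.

First observation: θ = 360°·28/29.53 = 341.3°, so f = 0.026.
Second observation: θ = 146.3°, f = 0.916.
Δf = 0.916 − 0.026 = +0.890, i.e. +89 pp.

+89 percentage points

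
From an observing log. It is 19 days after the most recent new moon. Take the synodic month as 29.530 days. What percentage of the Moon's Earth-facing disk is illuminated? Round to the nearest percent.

81%

Elongation θ = 360° × 19/29.530 ≈ 231.6°.
Illuminated fraction = (1 − cos 231.6°)/2 = (1 − (-0.621))/2 ≈ 0.810, so 81%.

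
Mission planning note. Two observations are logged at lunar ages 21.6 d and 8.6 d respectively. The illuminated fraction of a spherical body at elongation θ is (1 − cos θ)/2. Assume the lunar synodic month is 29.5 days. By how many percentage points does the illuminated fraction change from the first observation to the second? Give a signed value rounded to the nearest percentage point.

+7 pp

θ₁ = 360° × 21.6/29.5 = 263.6°, f₁ = (1 − cos θ₁)/2 = 0.556.
θ₂ = 360° × 8.6/29.5 = 104.9°, f₂ = (1 − cos θ₂)/2 = 0.629.
Change = f₂ − f₁ = +0.073 → +7 percentage points.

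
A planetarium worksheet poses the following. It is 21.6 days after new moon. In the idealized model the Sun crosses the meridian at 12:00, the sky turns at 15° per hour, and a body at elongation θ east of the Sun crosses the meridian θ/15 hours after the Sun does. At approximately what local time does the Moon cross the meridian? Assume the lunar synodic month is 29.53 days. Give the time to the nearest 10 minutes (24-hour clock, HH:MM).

Phase angle: θ = 360°·(21.6 d)/(29.53 d) = 263.3°.
At 15° of sky rotation per hour, 263.3° corresponds to a 17.56 h lag.
12:00 + 17.555 h ≈ 05:33 → 05:30 to the nearest ten minutes.

05:30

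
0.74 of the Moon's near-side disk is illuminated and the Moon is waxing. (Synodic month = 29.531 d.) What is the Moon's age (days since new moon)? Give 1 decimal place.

9.7 days

Invert f = (1 − cos θ)/2 to get cos θ = 1 − 2(0.74) = -0.480, hence θ₀ = arccos -0.480 = 118.7°.
Before full moon the principal value applies: θ = 118.7°.
At 360°/29.531 d per day, 118.7° corresponds to 9.74 days.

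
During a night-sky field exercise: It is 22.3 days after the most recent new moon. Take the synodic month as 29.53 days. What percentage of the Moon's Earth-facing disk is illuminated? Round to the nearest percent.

Phase angle: θ = 360°·(22.3 d)/(29.53 d) = 271.9°.
With cos θ = 0.032, the lit fraction is (1 − 0.032)/2 ≈ 0.484, so 48%.

48%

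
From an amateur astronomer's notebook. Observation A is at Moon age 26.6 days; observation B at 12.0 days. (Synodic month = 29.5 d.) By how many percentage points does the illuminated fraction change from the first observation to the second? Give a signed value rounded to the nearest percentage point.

+82 percentage points

First observation: θ = 360°·26.6/29.5 = 324.6°, so f = 0.092.
Second observation: θ = 146.4°, f = 0.917.
Δf = 0.917 − 0.092 = +0.824, i.e. +82 pp.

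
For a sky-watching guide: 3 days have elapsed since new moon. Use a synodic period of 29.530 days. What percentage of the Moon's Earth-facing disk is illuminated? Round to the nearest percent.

10%

Elongation θ = 360° × 3/29.530 ≈ 36.6°.
Illuminated fraction = (1 − cos 36.6°)/2 = (1 − 0.803)/2 ≈ 0.098, so 10%.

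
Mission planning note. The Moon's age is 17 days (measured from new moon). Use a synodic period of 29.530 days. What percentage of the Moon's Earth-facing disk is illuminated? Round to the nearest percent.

Phase angle: θ = 360°·(17 d)/(29.530 d) = 207.2°.
With cos θ = (-0.889), the lit fraction is (1 − (-0.889))/2 ≈ 0.945, so 94%.

94%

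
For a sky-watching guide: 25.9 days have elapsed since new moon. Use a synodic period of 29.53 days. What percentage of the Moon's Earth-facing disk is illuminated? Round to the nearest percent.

Phase angle: θ = 360°·(25.9 d)/(29.53 d) = 315.7°.
Illuminated fraction = (1 − cos 315.7°)/2 = (1 − 0.716)/2 ≈ 0.142, so 14%.

14%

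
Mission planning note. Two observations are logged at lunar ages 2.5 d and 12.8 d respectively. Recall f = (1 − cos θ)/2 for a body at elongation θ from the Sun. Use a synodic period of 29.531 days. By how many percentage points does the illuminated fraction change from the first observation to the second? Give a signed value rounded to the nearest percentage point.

First observation: θ = 360°·2.5/29.531 = 30.5°, so f = 0.069.
Second observation: θ = 156.0°, f = 0.957.
Δf = 0.957 − 0.069 = +0.888, i.e. +89 pp.

+89 pp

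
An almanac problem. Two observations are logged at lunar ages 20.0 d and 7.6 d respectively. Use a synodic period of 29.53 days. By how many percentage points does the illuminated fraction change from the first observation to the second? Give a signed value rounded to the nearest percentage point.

θ₁ = 360° × 20.0/29.53 = 243.8°, f₁ = (1 − cos θ₁)/2 = 0.721.
θ₂ = 360° × 7.6/29.53 = 92.7°, f₂ = (1 − cos θ₂)/2 = 0.523.
Change = f₂ − f₁ = -0.197 → -20 percentage points.

-20 percentage points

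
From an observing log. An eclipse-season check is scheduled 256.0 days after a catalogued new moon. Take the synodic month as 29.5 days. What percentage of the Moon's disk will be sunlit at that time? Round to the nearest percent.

256.0 d spans 8 complete synodic months (8 × 29.5 = 236.00 d) plus 20.00 d.
The Moon has covered 20.00/29.5 of its cycle, so θ ≈ 360° × 20.00/29.5 = 244.1°.
With cos θ = (-0.437), the lit fraction is (1 − (-0.437))/2 ≈ 0.719, so 72%.

72%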